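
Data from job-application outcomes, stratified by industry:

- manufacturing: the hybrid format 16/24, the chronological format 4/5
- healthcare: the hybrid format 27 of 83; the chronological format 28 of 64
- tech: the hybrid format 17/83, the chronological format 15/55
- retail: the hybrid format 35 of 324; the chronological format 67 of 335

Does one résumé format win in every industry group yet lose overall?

No

Manufacturing: the hybrid format 16/24 = 66.7%, the chronological format 4/5 = 80.0% → the chronological format
Healthcare: the hybrid format 27/83 = 32.5%, the chronological format 28/64 = 43.8% → the chronological format
Tech: the hybrid format 17/83 = 20.5%, the chronological format 15/55 = 27.3% → the chronological format
Retail: the hybrid format 35/324 = 10.8%, the chronological format 67/335 = 20.0% → the chronological format
Overall: the hybrid format 95/514 = 18.5%, the chronological format 114/459 = 24.8% → the chronological format
The chronological format wins overall and in every industry group — no reversal.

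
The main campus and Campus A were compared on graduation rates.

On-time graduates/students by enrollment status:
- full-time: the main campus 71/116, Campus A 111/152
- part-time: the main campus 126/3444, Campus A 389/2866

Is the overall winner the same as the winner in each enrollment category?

Yes

Full-time: the main campus 71/116 = 61.2%, Campus A 111/152 = 73.0% → Campus A
Part-time: the main campus 126/3444 = 3.7%, Campus A 389/2866 = 13.6% → Campus A
Overall: the main campus 197/3560 = 5.5%, Campus A 500/3018 = 16.6% → Campus A
Campus A wins overall and in every enrollment group — no reversal.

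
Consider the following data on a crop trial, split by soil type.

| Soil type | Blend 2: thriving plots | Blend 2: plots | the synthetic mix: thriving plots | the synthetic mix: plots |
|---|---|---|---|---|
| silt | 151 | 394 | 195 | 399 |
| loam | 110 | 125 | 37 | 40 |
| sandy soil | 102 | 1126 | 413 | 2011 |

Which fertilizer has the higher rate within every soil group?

the synthetic mix

Silt: Blend 2 151/394 = 38.3%, the synthetic mix 195/399 = 48.9% → the synthetic mix
Loam: Blend 2 110/125 = 88.0%, the synthetic mix 37/40 = 92.5% → the synthetic mix
Sandy soil: Blend 2 102/1126 = 9.1%, the synthetic mix 413/2011 = 20.5% → the synthetic mix
The synthetic mix has the higher rate in all 3 groups.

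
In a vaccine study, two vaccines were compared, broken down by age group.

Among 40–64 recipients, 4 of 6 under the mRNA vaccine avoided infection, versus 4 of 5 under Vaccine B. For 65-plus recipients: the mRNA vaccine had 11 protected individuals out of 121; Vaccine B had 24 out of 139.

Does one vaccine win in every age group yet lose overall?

No

40–64: the mRNA vaccine 4/6 = 66.7%, Vaccine B 4/5 = 80.0% → Vaccine B
65-plus: the mRNA vaccine 11/121 = 9.1%, Vaccine B 24/139 = 17.3% → Vaccine B
Overall: the mRNA vaccine 15/127 = 11.8%, Vaccine B 28/144 = 19.4% → Vaccine B
Vaccine B wins overall and in every age group — no reversal.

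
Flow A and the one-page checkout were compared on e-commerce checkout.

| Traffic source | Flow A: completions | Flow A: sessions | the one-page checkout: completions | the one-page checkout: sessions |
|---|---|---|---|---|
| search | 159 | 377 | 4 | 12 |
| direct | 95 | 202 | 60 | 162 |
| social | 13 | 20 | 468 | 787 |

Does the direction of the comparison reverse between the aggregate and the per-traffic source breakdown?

Yes

Search: Flow A 159/377 = 42.2%, the one-page checkout 4/12 = 33.3% → Flow A
Direct: Flow A 95/202 = 47.0%, the one-page checkout 60/162 = 37.0% → Flow A
Social: Flow A 13/20 = 65.0%, the one-page checkout 468/787 = 59.5% → Flow A
Overall: Flow A 267/599 = 44.6%, the one-page checkout 532/961 = 55.4% → the one-page checkout
Flow A wins each traffic group but the one-page checkout wins overall — the comparison reverses. Flow A's sessions skew toward search, which has a lower base rate.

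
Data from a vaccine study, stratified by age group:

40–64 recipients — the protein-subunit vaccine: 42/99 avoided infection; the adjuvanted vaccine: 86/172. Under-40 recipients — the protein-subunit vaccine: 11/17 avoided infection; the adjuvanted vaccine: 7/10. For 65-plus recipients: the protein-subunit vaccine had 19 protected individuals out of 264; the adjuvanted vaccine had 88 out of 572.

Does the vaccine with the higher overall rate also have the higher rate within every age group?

40–64: the protein-subunit vaccine 42/99 = 42.4%, the adjuvanted vaccine 86/172 = 50.0% → the adjuvanted vaccine
Under-40: the protein-subunit vaccine 11/17 = 64.7%, the adjuvanted vaccine 7/10 = 70.0% → the adjuvanted vaccine
65-plus: the protein-subunit vaccine 19/264 = 7.2%, the adjuvanted vaccine 88/572 = 15.4% → the adjuvanted vaccine
Overall: the protein-subunit vaccine 72/380 = 18.9%, the adjuvanted vaccine 181/754 = 24.0% → the adjuvanted vaccine
The adjuvanted vaccine wins overall and in every age group — no reversal.

Yes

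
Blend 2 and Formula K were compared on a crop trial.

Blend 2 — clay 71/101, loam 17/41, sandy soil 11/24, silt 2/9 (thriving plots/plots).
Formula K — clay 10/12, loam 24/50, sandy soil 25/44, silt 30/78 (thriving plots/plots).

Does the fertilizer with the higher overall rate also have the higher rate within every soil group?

Clay: Blend 2 71/101 = 70.3%, Formula K 10/12 = 83.3% → Formula K
Loam: Blend 2 17/41 = 41.5%, Formula K 24/50 = 48.0% → Formula K
Sandy soil: Blend 2 11/24 = 45.8%, Formula K 25/44 = 56.8% → Formula K
Silt: Blend 2 2/9 = 22.2%, Formula K 30/78 = 38.5% → Formula K
Overall: Blend 2 101/175 = 57.7%, Formula K 89/184 = 48.4% → Blend 2
Formula K wins each soil group but Blend 2 wins overall — the comparison reverses. Formula K's plots skew toward silt, which has a lower base rate.

No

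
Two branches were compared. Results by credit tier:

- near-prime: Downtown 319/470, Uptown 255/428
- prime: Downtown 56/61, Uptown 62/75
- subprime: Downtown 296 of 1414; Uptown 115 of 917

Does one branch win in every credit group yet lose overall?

No

Near-prime: Downtown 319/470 = 67.9%, Uptown 255/428 = 59.6% → Downtown
Prime: Downtown 56/61 = 91.8%, Uptown 62/75 = 82.7% → Downtown
Subprime: Downtown 296/1414 = 20.9%, Uptown 115/917 = 12.5% → Downtown
Overall: Downtown 671/1945 = 34.5%, Uptown 432/1420 = 30.4% → Downtown
Downtown wins overall and in every credit group — no reversal.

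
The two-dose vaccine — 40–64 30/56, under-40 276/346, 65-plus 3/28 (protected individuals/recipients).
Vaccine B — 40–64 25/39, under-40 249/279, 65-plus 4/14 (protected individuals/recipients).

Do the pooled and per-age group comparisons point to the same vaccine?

Yes

40–64: the two-dose vaccine 30/56 = 53.6%, Vaccine B 25/39 = 64.1% → Vaccine B
Under-40: the two-dose vaccine 276/346 = 79.8%, Vaccine B 249/279 = 89.2% → Vaccine B
65-plus: the two-dose vaccine 3/28 = 10.7%, Vaccine B 4/14 = 28.6% → Vaccine B
Overall: the two-dose vaccine 309/430 = 71.9%, Vaccine B 278/332 = 83.7% → Vaccine B
Vaccine B wins overall and in every age group — no reversal.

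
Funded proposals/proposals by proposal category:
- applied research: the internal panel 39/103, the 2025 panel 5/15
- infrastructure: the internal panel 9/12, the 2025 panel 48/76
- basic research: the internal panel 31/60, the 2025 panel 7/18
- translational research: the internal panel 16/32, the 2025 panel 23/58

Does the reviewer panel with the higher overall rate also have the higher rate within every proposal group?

No

Applied research: the internal panel 39/103 = 37.9%, the 2025 panel 5/15 = 33.3% → the internal panel
Infrastructure: the internal panel 9/12 = 75.0%, the 2025 panel 48/76 = 63.2% → the internal panel
Basic research: the internal panel 31/60 = 51.7%, the 2025 panel 7/18 = 38.9% → the internal panel
Translational research: the internal panel 16/32 = 50.0%, the 2025 panel 23/58 = 39.7% → the internal panel
Overall: the internal panel 95/207 = 45.9%, the 2025 panel 83/167 = 49.7% → the 2025 panel
The internal panel wins each proposal group but the 2025 panel wins overall — the comparison reverses. The internal panel's proposals skew toward applied research, which has a lower base rate.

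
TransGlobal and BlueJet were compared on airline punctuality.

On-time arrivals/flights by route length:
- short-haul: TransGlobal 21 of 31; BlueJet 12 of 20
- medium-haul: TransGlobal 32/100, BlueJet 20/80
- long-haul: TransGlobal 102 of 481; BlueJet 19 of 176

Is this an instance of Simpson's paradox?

No

Short-haul: TransGlobal 21/31 = 67.7%, BlueJet 12/20 = 60.0% → TransGlobal
Medium-haul: TransGlobal 32/100 = 32.0%, BlueJet 20/80 = 25.0% → TransGlobal
Long-haul: TransGlobal 102/481 = 21.2%, BlueJet 19/176 = 10.8% → TransGlobal
Overall: TransGlobal 155/612 = 25.3%, BlueJet 51/276 = 18.5% → TransGlobal
TransGlobal wins overall and in every route group — no reversal.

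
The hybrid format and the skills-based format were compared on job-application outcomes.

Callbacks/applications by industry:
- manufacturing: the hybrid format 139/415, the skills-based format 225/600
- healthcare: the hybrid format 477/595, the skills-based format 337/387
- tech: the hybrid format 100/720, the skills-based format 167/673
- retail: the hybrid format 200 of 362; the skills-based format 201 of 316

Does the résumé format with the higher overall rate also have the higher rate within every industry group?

Manufacturing: the hybrid format 139/415 = 33.5%, the skills-based format 225/600 = 37.5% → the skills-based format
Healthcare: the hybrid format 477/595 = 80.2%, the skills-based format 337/387 = 87.1% → the skills-based format
Tech: the hybrid format 100/720 = 13.9%, the skills-based format 167/673 = 24.8% → the skills-based format
Retail: the hybrid format 200/362 = 55.2%, the skills-based format 201/316 = 63.6% → the skills-based format
Overall: the hybrid format 916/2092 = 43.8%, the skills-based format 930/1976 = 47.1% → the skills-based format
The skills-based format wins overall and in every industry group — no reversal.

Yes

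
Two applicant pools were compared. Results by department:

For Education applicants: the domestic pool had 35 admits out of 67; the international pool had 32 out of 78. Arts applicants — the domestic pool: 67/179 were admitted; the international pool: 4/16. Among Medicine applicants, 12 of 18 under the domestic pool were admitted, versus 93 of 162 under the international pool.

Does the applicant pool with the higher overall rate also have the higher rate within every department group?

Education: the domestic pool 35/67 = 52.2%, the international pool 32/78 = 41.0% → the domestic pool
Arts: the domestic pool 67/179 = 37.4%, the international pool 4/16 = 25.0% → the domestic pool
Medicine: the domestic pool 12/18 = 66.7%, the international pool 93/162 = 57.4% → the domestic pool
Overall: the domestic pool 114/264 = 43.2%, the international pool 129/256 = 50.4% → the international pool
The domestic pool wins each department group but the international pool wins overall — the comparison reverses. The domestic pool's applicants skew toward Arts, which has a lower base rate.

No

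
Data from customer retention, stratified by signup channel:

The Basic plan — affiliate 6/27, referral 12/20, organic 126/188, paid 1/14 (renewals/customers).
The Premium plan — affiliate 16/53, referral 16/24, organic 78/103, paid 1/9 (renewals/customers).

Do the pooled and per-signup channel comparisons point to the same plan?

Affiliate: the Basic plan 6/27 = 22.2%, the Premium plan 16/53 = 30.2% → the Premium plan
Referral: the Basic plan 12/20 = 60.0%, the Premium plan 16/24 = 66.7% → the Premium plan
Organic: the Basic plan 126/188 = 67.0%, the Premium plan 78/103 = 75.7% → the Premium plan
Paid: the Basic plan 1/14 = 7.1%, the Premium plan 1/9 = 11.1% → the Premium plan
Overall: the Basic plan 145/249 = 58.2%, the Premium plan 111/189 = 58.7% → the Premium plan
The Premium plan wins overall and in every signup group — no reversal.

Yes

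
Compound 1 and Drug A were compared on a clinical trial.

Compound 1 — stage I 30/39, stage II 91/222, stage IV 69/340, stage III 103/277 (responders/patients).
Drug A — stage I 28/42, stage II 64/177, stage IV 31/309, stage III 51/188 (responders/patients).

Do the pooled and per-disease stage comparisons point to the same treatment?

Yes

Stage I: Compound 1 30/39 = 76.9%, Drug A 28/42 = 66.7% → Compound 1
Stage II: Compound 1 91/222 = 41.0%, Drug A 64/177 = 36.2% → Compound 1
Stage IV: Compound 1 69/340 = 20.3%, Drug A 31/309 = 10.0% → Compound 1
Stage III: Compound 1 103/277 = 37.2%, Drug A 51/188 = 27.1% → Compound 1
Overall: Compound 1 293/878 = 33.4%, Drug A 174/716 = 24.3% → Compound 1
Compound 1 wins overall and in every disease group — no reversal.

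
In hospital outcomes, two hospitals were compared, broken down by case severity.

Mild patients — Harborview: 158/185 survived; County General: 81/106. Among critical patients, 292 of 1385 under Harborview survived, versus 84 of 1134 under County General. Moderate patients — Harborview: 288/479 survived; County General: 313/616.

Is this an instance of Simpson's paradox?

Mild: Harborview 158/185 = 85.4%, County General 81/106 = 76.4% → Harborview
Critical: Harborview 292/1385 = 21.1%, County General 84/1134 = 7.4% → Harborview
Moderate: Harborview 288/479 = 60.1%, County General 313/616 = 50.8% → Harborview
Overall: Harborview 738/2049 = 36.0%, County General 478/1856 = 25.8% → Harborview
Harborview wins overall and in every case group — no reversal.

No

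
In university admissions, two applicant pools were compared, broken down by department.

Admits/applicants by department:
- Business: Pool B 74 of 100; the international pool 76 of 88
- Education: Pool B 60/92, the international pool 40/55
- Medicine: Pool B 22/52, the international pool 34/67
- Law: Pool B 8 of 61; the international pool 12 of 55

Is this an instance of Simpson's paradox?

Business: Pool B 74/100 = 74.0%, the international pool 76/88 = 86.4% → the international pool
Education: Pool B 60/92 = 65.2%, the international pool 40/55 = 72.7% → the international pool
Medicine: Pool B 22/52 = 42.3%, the international pool 34/67 = 50.7% → the international pool
Law: Pool B 8/61 = 13.1%, the international pool 12/55 = 21.8% → the international pool
Overall: Pool B 164/305 = 53.8%, the international pool 162/265 = 61.1% → the international pool
The international pool wins overall and in every department group — no reversal.

No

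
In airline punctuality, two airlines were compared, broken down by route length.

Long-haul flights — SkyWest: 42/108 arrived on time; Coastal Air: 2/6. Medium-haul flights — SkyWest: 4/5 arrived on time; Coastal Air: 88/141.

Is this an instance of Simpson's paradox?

Yes

Long-haul: SkyWest 42/108 = 38.9%, Coastal Air 2/6 = 33.3% → SkyWest
Medium-haul: SkyWest 4/5 = 80.0%, Coastal Air 88/141 = 62.4% → SkyWest
Overall: SkyWest 46/113 = 40.7%, Coastal Air 90/147 = 61.2% → Coastal Air
SkyWest wins each route group but Coastal Air wins overall — the comparison reverses. SkyWest's flights skew toward long-haul, which has a lower base rate.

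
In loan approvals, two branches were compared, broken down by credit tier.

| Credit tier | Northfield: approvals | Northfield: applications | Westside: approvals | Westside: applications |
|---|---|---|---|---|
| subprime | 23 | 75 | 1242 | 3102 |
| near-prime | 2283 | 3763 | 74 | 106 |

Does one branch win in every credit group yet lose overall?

Yes

Subprime: Northfield 23/75 = 30.7%, Westside 1242/3102 = 40.0% → Westside
Near-prime: Northfield 2283/3763 = 60.7%, Westside 74/106 = 69.8% → Westside
Overall: Northfield 2306/3838 = 60.1%, Westside 1316/3208 = 41.0% → Northfield
Westside wins each credit group but Northfield wins overall — the comparison reverses. Westside's applications skew toward subprime, which has a lower base rate.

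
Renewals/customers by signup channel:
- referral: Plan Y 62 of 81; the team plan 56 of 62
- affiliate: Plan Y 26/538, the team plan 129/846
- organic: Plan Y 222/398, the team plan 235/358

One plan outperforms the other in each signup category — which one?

Referral: Plan Y 62/81 = 76.5%, the team plan 56/62 = 90.3% → the team plan
Affiliate: Plan Y 26/538 = 4.8%, the team plan 129/846 = 15.2% → the team plan
Organic: Plan Y 222/398 = 55.8%, the team plan 235/358 = 65.6% → the team plan
The team plan has the higher rate in all 3 groups.

the team plan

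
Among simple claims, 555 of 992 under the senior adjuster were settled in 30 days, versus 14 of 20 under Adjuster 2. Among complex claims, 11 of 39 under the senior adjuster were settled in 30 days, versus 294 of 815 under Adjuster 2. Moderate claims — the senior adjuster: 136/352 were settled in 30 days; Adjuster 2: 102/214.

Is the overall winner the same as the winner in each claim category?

No

Simple: the senior adjuster 555/992 = 55.9%, Adjuster 2 14/20 = 70.0% → Adjuster 2
Complex: the senior adjuster 11/39 = 28.2%, Adjuster 2 294/815 = 36.1% → Adjuster 2
Moderate: the senior adjuster 136/352 = 38.6%, Adjuster 2 102/214 = 47.7% → Adjuster 2
Overall: the senior adjuster 702/1383 = 50.8%, Adjuster 2 410/1049 = 39.1% → the senior adjuster
Adjuster 2 wins each claim group but the senior adjuster wins overall — the comparison reverses. Adjuster 2's claims skew toward complex, which has a lower base rate.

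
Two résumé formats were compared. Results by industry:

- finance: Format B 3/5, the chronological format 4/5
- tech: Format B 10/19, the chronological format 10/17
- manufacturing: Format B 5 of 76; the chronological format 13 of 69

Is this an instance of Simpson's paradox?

Finance: Format B 3/5 = 60.0%, the chronological format 4/5 = 80.0% → the chronological format
Tech: Format B 10/19 = 52.6%, the chronological format 10/17 = 58.8% → the chronological format
Manufacturing: Format B 5/76 = 6.6%, the chronological format 13/69 = 18.8% → the chronological format
Overall: Format B 18/100 = 18.0%, the chronological format 27/91 = 29.7% → the chronological format
The chronological format wins overall and in every industry group — no reversal.

No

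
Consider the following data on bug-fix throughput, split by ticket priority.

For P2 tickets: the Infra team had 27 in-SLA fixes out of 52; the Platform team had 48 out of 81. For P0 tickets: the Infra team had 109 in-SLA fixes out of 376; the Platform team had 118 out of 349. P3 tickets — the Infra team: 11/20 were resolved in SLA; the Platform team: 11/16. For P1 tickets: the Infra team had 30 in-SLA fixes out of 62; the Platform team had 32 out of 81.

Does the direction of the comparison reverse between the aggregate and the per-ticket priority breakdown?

No

P2: the Infra team 27/52 = 51.9%, the Platform team 48/81 = 59.3% → the Platform team
P0: the Infra team 109/376 = 29.0%, the Platform team 118/349 = 33.8% → the Platform team
P3: the Infra team 11/20 = 55.0%, the Platform team 11/16 = 68.8% → the Platform team
P1: the Infra team 30/62 = 48.4%, the Platform team 32/81 = 39.5% → the Infra team
Overall: the Infra team 177/510 = 34.7%, the Platform team 209/527 = 39.7% → the Platform team
Neither sweeps: the Infra team wins 1 of 4 groups, the Platform team wins 3. The Platform team wins overall but not every group — no Simpson reversal.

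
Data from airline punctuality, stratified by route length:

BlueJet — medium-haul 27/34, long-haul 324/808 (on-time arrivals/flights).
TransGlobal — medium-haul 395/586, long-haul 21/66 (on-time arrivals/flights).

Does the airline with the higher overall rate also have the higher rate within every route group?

Medium-haul: BlueJet 27/34 = 79.4%, TransGlobal 395/586 = 67.4% → BlueJet
Long-haul: BlueJet 324/808 = 40.1%, TransGlobal 21/66 = 31.8% → BlueJet
Overall: BlueJet 351/842 = 41.7%, TransGlobal 416/652 = 63.8% → TransGlobal
BlueJet wins each route group but TransGlobal wins overall — the comparison reverses. BlueJet's flights skew toward long-haul, which has a lower base rate.

No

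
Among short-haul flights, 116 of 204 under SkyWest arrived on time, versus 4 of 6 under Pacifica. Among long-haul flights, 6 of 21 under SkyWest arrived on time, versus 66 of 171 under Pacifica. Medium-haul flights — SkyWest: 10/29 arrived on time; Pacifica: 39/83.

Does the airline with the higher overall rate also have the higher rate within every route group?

Short-haul: SkyWest 116/204 = 56.9%, Pacifica 4/6 = 66.7% → Pacifica
Long-haul: SkyWest 6/21 = 28.6%, Pacifica 66/171 = 38.6% → Pacifica
Medium-haul: SkyWest 10/29 = 34.5%, Pacifica 39/83 = 47.0% → Pacifica
Overall: SkyWest 132/254 = 52.0%, Pacifica 109/260 = 41.9% → SkyWest
Pacifica wins each route group but SkyWest wins overall — the comparison reverses. Pacifica's flights skew toward long-haul, which has a lower base rate.

No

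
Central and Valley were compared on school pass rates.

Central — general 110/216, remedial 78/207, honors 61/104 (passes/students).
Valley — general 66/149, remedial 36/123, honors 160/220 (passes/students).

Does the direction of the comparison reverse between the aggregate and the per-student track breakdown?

General: Central 110/216 = 50.9%, Valley 66/149 = 44.3% → Central
Remedial: Central 78/207 = 37.7%, Valley 36/123 = 29.3% → Central
Honors: Central 61/104 = 58.7%, Valley 160/220 = 72.7% → Valley
Overall: Central 249/527 = 47.2%, Valley 262/492 = 53.3% → Valley
Neither sweeps: Central wins 2 of 3 groups, Valley wins 1. Valley wins overall but not every group — no Simpson reversal.

No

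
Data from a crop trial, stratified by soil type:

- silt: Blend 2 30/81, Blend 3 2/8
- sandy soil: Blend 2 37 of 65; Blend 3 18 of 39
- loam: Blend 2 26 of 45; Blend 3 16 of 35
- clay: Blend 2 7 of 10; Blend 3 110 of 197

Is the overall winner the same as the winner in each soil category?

No

Silt: Blend 2 30/81 = 37.0%, Blend 3 2/8 = 25.0% → Blend 2
Sandy soil: Blend 2 37/65 = 56.9%, Blend 3 18/39 = 46.2% → Blend 2
Loam: Blend 2 26/45 = 57.8%, Blend 3 16/35 = 45.7% → Blend 2
Clay: Blend 2 7/10 = 70.0%, Blend 3 110/197 = 55.8% → Blend 2
Overall: Blend 2 100/201 = 49.8%, Blend 3 146/279 = 52.3% → Blend 3
Blend 2 wins each soil group but Blend 3 wins overall — the comparison reverses. Blend 2's plots skew toward silt, which has a lower base rate.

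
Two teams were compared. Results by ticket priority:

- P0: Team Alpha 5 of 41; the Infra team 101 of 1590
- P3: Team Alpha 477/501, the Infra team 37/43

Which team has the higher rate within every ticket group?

P0: Team Alpha 5/41 = 12.2%, the Infra team 101/1590 = 6.4% → Team Alpha
P3: Team Alpha 477/501 = 95.2%, the Infra team 37/43 = 86.0% → Team Alpha
Team Alpha has the higher rate in both groups.

Team Alpha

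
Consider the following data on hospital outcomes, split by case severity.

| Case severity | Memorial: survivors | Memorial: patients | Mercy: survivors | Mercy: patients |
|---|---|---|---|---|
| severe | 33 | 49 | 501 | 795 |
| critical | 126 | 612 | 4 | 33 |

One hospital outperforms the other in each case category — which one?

Memorial

Severe: Memorial 33/49 = 67.3%, Mercy 501/795 = 63.0% → Memorial
Critical: Memorial 126/612 = 20.6%, Mercy 4/33 = 12.1% → Memorial
Memorial has the higher rate in both groups.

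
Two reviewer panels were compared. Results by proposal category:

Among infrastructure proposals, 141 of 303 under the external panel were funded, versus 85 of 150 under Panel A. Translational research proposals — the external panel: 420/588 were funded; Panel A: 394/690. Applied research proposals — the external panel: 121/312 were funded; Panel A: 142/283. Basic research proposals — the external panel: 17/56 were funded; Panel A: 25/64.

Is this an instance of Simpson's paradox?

Infrastructure: the external panel 141/303 = 46.5%, Panel A 85/150 = 56.7% → Panel A
Translational research: the external panel 420/588 = 71.4%, Panel A 394/690 = 57.1% → the external panel
Applied research: the external panel 121/312 = 38.8%, Panel A 142/283 = 50.2% → Panel A
Basic research: the external panel 17/56 = 30.4%, Panel A 25/64 = 39.1% → Panel A
Overall: the external panel 699/1259 = 55.5%, Panel A 646/1187 = 54.4% → the external panel
Neither sweeps: the external panel wins 1 of 4 groups, Panel A wins 3. The external panel wins overall but not every group — no Simpson reversal.

No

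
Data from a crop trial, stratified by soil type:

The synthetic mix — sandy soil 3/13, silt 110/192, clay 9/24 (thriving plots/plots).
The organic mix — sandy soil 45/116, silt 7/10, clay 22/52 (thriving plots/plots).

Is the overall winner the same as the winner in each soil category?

No

Sandy soil: the synthetic mix 3/13 = 23.1%, the organic mix 45/116 = 38.8% → the organic mix
Silt: the synthetic mix 110/192 = 57.3%, the organic mix 7/10 = 70.0% → the organic mix
Clay: the synthetic mix 9/24 = 37.5%, the organic mix 22/52 = 42.3% → the organic mix
Overall: the synthetic mix 122/229 = 53.3%, the organic mix 74/178 = 41.6% → the synthetic mix
The organic mix wins each soil group but the synthetic mix wins overall — the comparison reverses. The organic mix's plots skew toward sandy soil, which has a lower base rate.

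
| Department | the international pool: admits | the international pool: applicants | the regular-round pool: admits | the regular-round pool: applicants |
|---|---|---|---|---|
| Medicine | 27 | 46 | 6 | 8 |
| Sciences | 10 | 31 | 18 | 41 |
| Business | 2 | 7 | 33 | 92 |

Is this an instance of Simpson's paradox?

Medicine: the international pool 27/46 = 58.7%, the regular-round pool 6/8 = 75.0% → the regular-round pool
Sciences: the international pool 10/31 = 32.3%, the regular-round pool 18/41 = 43.9% → the regular-round pool
Business: the international pool 2/7 = 28.6%, the regular-round pool 33/92 = 35.9% → the regular-round pool
Overall: the international pool 39/84 = 46.4%, the regular-round pool 57/141 = 40.4% → the international pool
The regular-round pool wins each department group but the international pool wins overall — the comparison reverses. The regular-round pool's applicants skew toward Business, which has a lower base rate.

Yes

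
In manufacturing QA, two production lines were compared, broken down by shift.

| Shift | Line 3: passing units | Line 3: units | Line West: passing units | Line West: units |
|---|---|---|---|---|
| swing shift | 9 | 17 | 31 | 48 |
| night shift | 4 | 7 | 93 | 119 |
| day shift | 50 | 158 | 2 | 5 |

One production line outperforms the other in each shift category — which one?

Line West

Swing shift: Line 3 9/17 = 52.9%, Line West 31/48 = 64.6% → Line West
Night shift: Line 3 4/7 = 57.1%, Line West 93/119 = 78.2% → Line West
Day shift: Line 3 50/158 = 31.6%, Line West 2/5 = 40.0% → Line West
Line West has the higher rate in all 3 groups.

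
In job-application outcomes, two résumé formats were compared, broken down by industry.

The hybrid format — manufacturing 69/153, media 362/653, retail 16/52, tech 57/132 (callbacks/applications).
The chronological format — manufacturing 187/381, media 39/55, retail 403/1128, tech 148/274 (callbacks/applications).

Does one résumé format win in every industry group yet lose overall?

Yes

Manufacturing: the hybrid format 69/153 = 45.1%, the chronological format 187/381 = 49.1% → the chronological format
Media: the hybrid format 362/653 = 55.4%, the chronological format 39/55 = 70.9% → the chronological format
Retail: the hybrid format 16/52 = 30.8%, the chronological format 403/1128 = 35.7% → the chronological format
Tech: the hybrid format 57/132 = 43.2%, the chronological format 148/274 = 54.0% → the chronological format
Overall: the hybrid format 504/990 = 50.9%, the chronological format 777/1838 = 42.3% → the hybrid format
The chronological format wins each industry group but the hybrid format wins overall — the comparison reverses. The chronological format's applications skew toward retail, which has a lower base rate.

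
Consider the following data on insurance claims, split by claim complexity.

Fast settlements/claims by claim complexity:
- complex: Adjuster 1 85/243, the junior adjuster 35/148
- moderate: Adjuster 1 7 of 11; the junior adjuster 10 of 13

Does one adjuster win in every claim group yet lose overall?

Complex: Adjuster 1 85/243 = 35.0%, the junior adjuster 35/148 = 23.6% → Adjuster 1
Moderate: Adjuster 1 7/11 = 63.6%, the junior adjuster 10/13 = 76.9% → the junior adjuster
Overall: Adjuster 1 92/254 = 36.2%, the junior adjuster 45/161 = 28.0% → Adjuster 1
Neither sweeps: Adjuster 1 wins 1 of 2 groups, the junior adjuster wins 1. Adjuster 1 wins overall but not every group — no Simpson reversal.

No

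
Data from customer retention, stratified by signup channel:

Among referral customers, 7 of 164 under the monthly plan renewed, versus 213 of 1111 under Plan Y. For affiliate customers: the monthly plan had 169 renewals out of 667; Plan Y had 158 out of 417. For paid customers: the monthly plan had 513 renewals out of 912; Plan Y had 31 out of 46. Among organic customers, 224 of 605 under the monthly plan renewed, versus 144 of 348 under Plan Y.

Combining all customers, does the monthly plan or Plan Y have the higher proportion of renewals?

the monthly plan

Referral: the monthly plan 7/164 = 4.3%, Plan Y 213/1111 = 19.2% → Plan Y
Affiliate: the monthly plan 169/667 = 25.3%, Plan Y 158/417 = 37.9% → Plan Y
Paid: the monthly plan 513/912 = 56.2%, Plan Y 31/46 = 67.4% → Plan Y
Organic: the monthly plan 224/605 = 37.0%, Plan Y 144/348 = 41.4% → Plan Y
Overall: the monthly plan 913/2348 = 38.9%, Plan Y 546/1922 = 28.4% → the monthly plan
(Plan Y wins every signup group but the monthly plan wins overall — Plan Y's customers skew toward the low-rate referral group.)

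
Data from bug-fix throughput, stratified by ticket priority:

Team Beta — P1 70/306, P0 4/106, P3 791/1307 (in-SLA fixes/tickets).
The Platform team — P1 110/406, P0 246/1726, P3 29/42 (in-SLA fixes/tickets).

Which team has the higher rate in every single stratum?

P1: Team Beta 70/306 = 22.9%, the Platform team 110/406 = 27.1% → the Platform team
P0: Team Beta 4/106 = 3.8%, the Platform team 246/1726 = 14.3% → the Platform team
P3: Team Beta 791/1307 = 60.5%, the Platform team 29/42 = 69.0% → the Platform team
The Platform team has the higher rate in all 3 groups.

the Platform team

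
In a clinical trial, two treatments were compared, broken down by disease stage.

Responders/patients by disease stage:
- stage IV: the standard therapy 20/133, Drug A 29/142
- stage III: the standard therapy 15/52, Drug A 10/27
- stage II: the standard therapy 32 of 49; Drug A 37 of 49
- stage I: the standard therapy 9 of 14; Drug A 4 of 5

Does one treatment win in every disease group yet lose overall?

Stage IV: the standard therapy 20/133 = 15.0%, Drug A 29/142 = 20.4% → Drug A
Stage III: the standard therapy 15/52 = 28.8%, Drug A 10/27 = 37.0% → Drug A
Stage II: the standard therapy 32/49 = 65.3%, Drug A 37/49 = 75.5% → Drug A
Stage I: the standard therapy 9/14 = 64.3%, Drug A 4/5 = 80.0% → Drug A
Overall: the standard therapy 76/248 = 30.6%, Drug A 80/223 = 35.9% → Drug A
Drug A wins overall and in every disease group — no reversal.

No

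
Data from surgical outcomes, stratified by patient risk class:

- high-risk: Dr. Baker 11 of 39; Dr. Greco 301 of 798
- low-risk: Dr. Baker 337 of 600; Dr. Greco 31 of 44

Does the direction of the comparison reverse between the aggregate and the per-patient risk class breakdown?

Yes

High-risk: Dr. Baker 11/39 = 28.2%, Dr. Greco 301/798 = 37.7% → Dr. Greco
Low-risk: Dr. Baker 337/600 = 56.2%, Dr. Greco 31/44 = 70.5% → Dr. Greco
Overall: Dr. Baker 348/639 = 54.5%, Dr. Greco 332/842 = 39.4% → Dr. Baker
Dr. Greco wins each patient risk group but Dr. Baker wins overall — the comparison reverses. Dr. Greco's operations skew toward high-risk, which has a lower base rate.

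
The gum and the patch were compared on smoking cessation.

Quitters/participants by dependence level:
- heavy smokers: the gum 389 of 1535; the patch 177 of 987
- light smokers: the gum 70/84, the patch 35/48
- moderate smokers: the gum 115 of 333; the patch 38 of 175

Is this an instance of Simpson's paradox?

Heavy smokers: the gum 389/1535 = 25.3%, the patch 177/987 = 17.9% → the gum
Light smokers: the gum 70/84 = 83.3%, the patch 35/48 = 72.9% → the gum
Moderate smokers: the gum 115/333 = 34.5%, the patch 38/175 = 21.7% → the gum
Overall: the gum 574/1952 = 29.4%, the patch 250/1210 = 20.7% → the gum
The gum wins overall and in every dependence group — no reversal.

No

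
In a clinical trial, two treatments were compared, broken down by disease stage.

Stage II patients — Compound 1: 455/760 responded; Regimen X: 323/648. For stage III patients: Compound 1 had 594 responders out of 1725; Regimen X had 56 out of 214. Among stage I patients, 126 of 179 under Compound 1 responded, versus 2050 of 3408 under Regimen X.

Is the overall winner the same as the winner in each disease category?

No

Stage II: Compound 1 455/760 = 59.9%, Regimen X 323/648 = 49.8% → Compound 1
Stage III: Compound 1 594/1725 = 34.4%, Regimen X 56/214 = 26.2% → Compound 1
Stage I: Compound 1 126/179 = 70.4%, Regimen X 2050/3408 = 60.2% → Compound 1
Overall: Compound 1 1175/2664 = 44.1%, Regimen X 2429/4270 = 56.9% → Regimen X
Compound 1 wins each disease group but Regimen X wins overall — the comparison reverses. Compound 1's patients skew toward stage III, which has a lower base rate.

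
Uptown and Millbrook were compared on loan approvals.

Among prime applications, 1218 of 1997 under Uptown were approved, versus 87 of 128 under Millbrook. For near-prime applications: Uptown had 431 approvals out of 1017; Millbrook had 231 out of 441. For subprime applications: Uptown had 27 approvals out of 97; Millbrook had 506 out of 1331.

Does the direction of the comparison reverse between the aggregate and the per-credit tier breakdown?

Yes

Prime: Uptown 1218/1997 = 61.0%, Millbrook 87/128 = 68.0% → Millbrook
Near-prime: Uptown 431/1017 = 42.4%, Millbrook 231/441 = 52.4% → Millbrook
Subprime: Uptown 27/97 = 27.8%, Millbrook 506/1331 = 38.0% → Millbrook
Overall: Uptown 1676/3111 = 53.9%, Millbrook 824/1900 = 43.4% → Uptown
Millbrook wins each credit group but Uptown wins overall — the comparison reverses. Millbrook's applications skew toward subprime, which has a lower base rate.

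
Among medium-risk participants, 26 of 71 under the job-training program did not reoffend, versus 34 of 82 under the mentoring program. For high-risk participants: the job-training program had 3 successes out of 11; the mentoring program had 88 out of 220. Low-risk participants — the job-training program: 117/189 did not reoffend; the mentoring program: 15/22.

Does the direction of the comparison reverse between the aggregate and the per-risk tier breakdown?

Yes

Medium-risk: the job-training program 26/71 = 36.6%, the mentoring program 34/82 = 41.5% → the mentoring program
High-risk: the job-training program 3/11 = 27.3%, the mentoring program 88/220 = 40.0% → the mentoring program
Low-risk: the job-training program 117/189 = 61.9%, the mentoring program 15/22 = 68.2% → the mentoring program
Overall: the job-training program 146/271 = 53.9%, the mentoring program 137/324 = 42.3% → the job-training program
The mentoring program wins each risk group but the job-training program wins overall — the comparison reverses. The mentoring program's participants skew toward high-risk, which has a lower base rate.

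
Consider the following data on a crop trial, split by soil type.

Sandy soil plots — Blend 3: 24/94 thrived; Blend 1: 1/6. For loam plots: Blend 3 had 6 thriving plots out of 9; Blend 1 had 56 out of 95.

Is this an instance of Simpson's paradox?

Yes

Sandy soil: Blend 3 24/94 = 25.5%, Blend 1 1/6 = 16.7% → Blend 3
Loam: Blend 3 6/9 = 66.7%, Blend 1 56/95 = 58.9% → Blend 3
Overall: Blend 3 30/103 = 29.1%, Blend 1 57/101 = 56.4% → Blend 1
Blend 3 wins each soil group but Blend 1 wins overall — the comparison reverses. Blend 3's plots skew toward sandy soil, which has a lower base rate.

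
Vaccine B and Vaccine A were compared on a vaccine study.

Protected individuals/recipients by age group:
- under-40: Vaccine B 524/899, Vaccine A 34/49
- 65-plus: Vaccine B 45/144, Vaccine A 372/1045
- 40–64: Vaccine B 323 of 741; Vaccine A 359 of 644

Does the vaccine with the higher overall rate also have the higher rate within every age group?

Under-40: Vaccine B 524/899 = 58.3%, Vaccine A 34/49 = 69.4% → Vaccine A
65-plus: Vaccine B 45/144 = 31.2%, Vaccine A 372/1045 = 35.6% → Vaccine A
40–64: Vaccine B 323/741 = 43.6%, Vaccine A 359/644 = 55.7% → Vaccine A
Overall: Vaccine B 892/1784 = 50.0%, Vaccine A 765/1738 = 44.0% → Vaccine B
Vaccine A wins each age group but Vaccine B wins overall — the comparison reverses. Vaccine A's recipients skew toward 65-plus, which has a lower base rate.

No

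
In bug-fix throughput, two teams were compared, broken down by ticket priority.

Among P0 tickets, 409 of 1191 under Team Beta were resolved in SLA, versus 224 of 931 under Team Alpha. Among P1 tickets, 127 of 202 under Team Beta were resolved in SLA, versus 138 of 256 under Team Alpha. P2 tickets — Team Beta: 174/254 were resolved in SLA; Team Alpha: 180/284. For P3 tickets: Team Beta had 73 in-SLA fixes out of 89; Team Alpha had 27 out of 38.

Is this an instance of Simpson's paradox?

No

P0: Team Beta 409/1191 = 34.3%, Team Alpha 224/931 = 24.1% → Team Beta
P1: Team Beta 127/202 = 62.9%, Team Alpha 138/256 = 53.9% → Team Beta
P2: Team Beta 174/254 = 68.5%, Team Alpha 180/284 = 63.4% → Team Beta
P3: Team Beta 73/89 = 82.0%, Team Alpha 27/38 = 71.1% → Team Beta
Overall: Team Beta 783/1736 = 45.1%, Team Alpha 569/1509 = 37.7% → Team Beta
Team Beta wins overall and in every ticket group — no reversal.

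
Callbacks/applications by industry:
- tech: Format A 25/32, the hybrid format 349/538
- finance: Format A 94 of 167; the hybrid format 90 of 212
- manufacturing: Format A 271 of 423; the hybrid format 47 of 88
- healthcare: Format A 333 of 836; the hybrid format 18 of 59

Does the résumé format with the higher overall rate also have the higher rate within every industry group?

Tech: Format A 25/32 = 78.1%, the hybrid format 349/538 = 64.9% → Format A
Finance: Format A 94/167 = 56.3%, the hybrid format 90/212 = 42.5% → Format A
Manufacturing: Format A 271/423 = 64.1%, the hybrid format 47/88 = 53.4% → Format A
Healthcare: Format A 333/836 = 39.8%, the hybrid format 18/59 = 30.5% → Format A
Overall: Format A 723/1458 = 49.6%, the hybrid format 504/897 = 56.2% → the hybrid format
Format A wins each industry group but the hybrid format wins overall — the comparison reverses. Format A's applications skew toward healthcare, which has a lower base rate.

No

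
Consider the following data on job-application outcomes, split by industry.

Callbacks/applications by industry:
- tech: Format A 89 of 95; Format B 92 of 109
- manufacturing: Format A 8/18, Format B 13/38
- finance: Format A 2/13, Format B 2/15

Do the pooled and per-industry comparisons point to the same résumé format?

Tech: Format A 89/95 = 93.7%, Format B 92/109 = 84.4% → Format A
Manufacturing: Format A 8/18 = 44.4%, Format B 13/38 = 34.2% → Format A
Finance: Format A 2/13 = 15.4%, Format B 2/15 = 13.3% → Format A
Overall: Format A 99/126 = 78.6%, Format B 107/162 = 66.0% → Format A
Format A wins overall and in every industry group — no reversal.

Yes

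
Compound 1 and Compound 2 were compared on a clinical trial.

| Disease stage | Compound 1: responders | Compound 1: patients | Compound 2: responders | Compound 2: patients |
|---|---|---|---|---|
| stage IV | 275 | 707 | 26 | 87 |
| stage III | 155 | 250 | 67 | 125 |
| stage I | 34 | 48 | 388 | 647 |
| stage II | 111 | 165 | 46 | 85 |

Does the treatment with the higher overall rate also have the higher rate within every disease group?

No

Stage IV: Compound 1 275/707 = 38.9%, Compound 2 26/87 = 29.9% → Compound 1
Stage III: Compound 1 155/250 = 62.0%, Compound 2 67/125 = 53.6% → Compound 1
Stage I: Compound 1 34/48 = 70.8%, Compound 2 388/647 = 60.0% → Compound 1
Stage II: Compound 1 111/165 = 67.3%, Compound 2 46/85 = 54.1% → Compound 1
Overall: Compound 1 575/1170 = 49.1%, Compound 2 527/944 = 55.8% → Compound 2
Compound 1 wins each disease group but Compound 2 wins overall — the comparison reverses. Compound 1's patients skew toward stage IV, which has a lower base rate.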